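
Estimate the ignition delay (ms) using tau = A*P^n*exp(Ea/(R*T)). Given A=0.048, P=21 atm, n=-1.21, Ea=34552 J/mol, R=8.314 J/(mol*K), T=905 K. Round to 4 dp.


tau = A * P^n * exp(Ea/(R*T))
P^n = 21^(-1.21) = 0.02512550
Ea/(R*T) = 34552/(8.314*905) = 4.592134
exp(Ea/(R*T)) = 98.704883
tau = 0.048 * 0.02512550 * 98.704883 = 0.1190 ms


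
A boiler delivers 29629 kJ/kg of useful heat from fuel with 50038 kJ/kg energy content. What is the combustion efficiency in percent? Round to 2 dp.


Efficiency = (Q_useful / Q_fuel) * 100
Efficiency = (29629 / 50038) * 100
Efficiency = 0.5921 * 100 = 59.21%


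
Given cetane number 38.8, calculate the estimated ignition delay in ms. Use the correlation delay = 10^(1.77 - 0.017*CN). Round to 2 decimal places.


delay = 10^(1.77 - 0.017*CN)
Exponent = 1.77 - 0.017*38.8 = 1.1104
delay = 10^1.1104 = 12.89 ms


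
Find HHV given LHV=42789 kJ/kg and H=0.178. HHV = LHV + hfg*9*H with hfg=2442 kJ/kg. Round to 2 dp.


HHV = LHV + hfg * 9 * H
Water addition = 2442 * 9 * 0.178 = 3912.084 kJ/kg
HHV = 42789 + 3912.084 = 46701.08 kJ/kg


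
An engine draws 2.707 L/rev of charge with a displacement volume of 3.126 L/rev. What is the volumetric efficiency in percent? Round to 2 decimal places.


eta_v = (V_actual / V_disp) * 100
Ratio = 2.707 / 3.126 = 0.8660
eta_v = 0.8660 * 100 = 86.60%


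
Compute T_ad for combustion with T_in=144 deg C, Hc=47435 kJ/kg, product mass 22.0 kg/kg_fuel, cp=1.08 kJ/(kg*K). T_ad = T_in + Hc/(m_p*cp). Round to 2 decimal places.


T_ad = T_in + Hc / (m_p * cp)
Denominator = 22.0 * 1.08 = 23.7600
Temperature rise = 47435 / 23.7600 = 1996.42 K
T_ad = 144 + 1996.42 = 2140.42 deg C


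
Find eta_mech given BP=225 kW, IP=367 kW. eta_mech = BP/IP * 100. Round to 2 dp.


eta_mech = (BP / IP) * 100
Ratio = 225 / 367 = 0.6131
eta_mech = 0.6131 * 100 = 61.31%


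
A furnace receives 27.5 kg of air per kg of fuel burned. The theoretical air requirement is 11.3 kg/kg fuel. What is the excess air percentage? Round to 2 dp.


Excess air = actual - stoichiometric = 27.5 - 11.3 = 16.20 kg/kg fuel
Excess air % = (excess / stoich) * 100 = (16.20 / 11.3) * 100 = 143.36%


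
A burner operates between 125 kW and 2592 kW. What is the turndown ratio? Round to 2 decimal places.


TDR = Q_max / Q_min
TDR = 2592 / 125 = 20.74


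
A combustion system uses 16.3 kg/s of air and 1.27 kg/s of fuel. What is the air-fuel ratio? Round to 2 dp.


AFR = m_air / m_fuel
AFR = 16.3 / 1.27 = 12.83


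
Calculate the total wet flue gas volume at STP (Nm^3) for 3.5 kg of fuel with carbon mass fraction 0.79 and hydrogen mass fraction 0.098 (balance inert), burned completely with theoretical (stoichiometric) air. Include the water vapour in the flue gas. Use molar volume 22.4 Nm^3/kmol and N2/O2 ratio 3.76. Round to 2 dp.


Per kg fuel: CO2 = (C/12 kmol)*22.4 = (0.79/12)*22.4 = 1.47467 Nm^3
Per kg fuel: H2O = (H/2 kmol)*22.4 = (0.098/2)*22.4 = 1.09760 Nm^3
O2 needed per kg fuel = C/12 + H/4 = 0.79/12 + 0.098/4 = 0.09033333 kmol
Per kg fuel: N2 = O2*3.76*22.4 = 0.09033333*3.76*22.4 = 7.60823 Nm^3
Total per kg = 1.47467 + 1.09760 + 7.60823 = 10.18050 Nm^3
Total = 10.18050 * 3.5 = 35.63 Nm^3


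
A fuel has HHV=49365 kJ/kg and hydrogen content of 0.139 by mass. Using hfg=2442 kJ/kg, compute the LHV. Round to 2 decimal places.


LHV = HHV - hfg * 9 * H
Water correction = 2442 * 9 * 0.139 = 3054.942 kJ/kg
LHV = 49365 - 3054.942 = 46310.06 kJ/kg


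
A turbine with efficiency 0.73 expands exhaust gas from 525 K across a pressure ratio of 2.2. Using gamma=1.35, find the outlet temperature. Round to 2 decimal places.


T_out = T_in * (1 - eta * (1 - PR^(-(gamma-1)/gamma)))
Exponent = -(1.35-1)/1.35 = -0.25925926
PR^exp = 2.2^(-0.25925926) = 0.81512413
Factor = 1 - 0.73*(1 - 0.81512413) = 0.86504061
T_out = 525 * 0.86504061 = 454.15 K


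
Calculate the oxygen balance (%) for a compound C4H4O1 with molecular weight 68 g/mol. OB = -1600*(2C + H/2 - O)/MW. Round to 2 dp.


OB = -1600 * (2C + H/2 - O) / MW
Inner = 2*4 + 4/2 - 1 = 9.00
OB = -1600 * 9.00 / 68 = -211.76%


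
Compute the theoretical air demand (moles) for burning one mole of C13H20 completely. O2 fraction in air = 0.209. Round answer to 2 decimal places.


Balanced combustion: C13H20 + 18 O2 -> 13 CO2 + 10 H2O
O2 needed = C + H/4 = 13 + 20/4 = 18.00 moles
Air moles = O2 / 0.209 = 18.00 / 0.209 = 86.12 moles air


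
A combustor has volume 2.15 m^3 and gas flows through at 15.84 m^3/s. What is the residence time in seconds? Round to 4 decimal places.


tau = V / Q_flow
tau = 2.15 / 15.84 = 0.1357 s


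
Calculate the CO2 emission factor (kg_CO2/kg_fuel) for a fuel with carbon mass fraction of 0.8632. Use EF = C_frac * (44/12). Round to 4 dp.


EF = C_frac * (M_CO2 / M_C)
EF = 0.8632 * (44/12)
EF = 0.8632 * 3.666667 = 3.1651 kg_CO2/kg_fuel


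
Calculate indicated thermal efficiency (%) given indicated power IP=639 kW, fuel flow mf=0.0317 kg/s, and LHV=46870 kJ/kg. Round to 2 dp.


eta_ith = (IP / (mf * LHV)) * 100
Denominator = 0.0317 * 46870 = 1485.7790 kW
eta_ith = (639 / 1485.7790) * 100 = 43.01%


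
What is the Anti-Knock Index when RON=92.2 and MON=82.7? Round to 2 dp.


AKI = (RON + MON) / 2
AKI = (92.2 + 82.7) / 2
AKI = 174.9 / 2 = 87.45


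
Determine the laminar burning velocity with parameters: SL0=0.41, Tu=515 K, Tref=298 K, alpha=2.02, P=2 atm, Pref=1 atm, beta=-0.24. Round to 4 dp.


SL = SL0 * (Tu/Tref)^alpha * (P/Pref)^beta
T ratio = 515/298 = 1.72818792
(T ratio)^alpha = 1.72818792^2.02 = 3.019491
(P/Pref)^beta = 2^(-0.24) = 0.846745
SL = 0.41 * 3.019491 * 0.846745 = 1.0483 m/s


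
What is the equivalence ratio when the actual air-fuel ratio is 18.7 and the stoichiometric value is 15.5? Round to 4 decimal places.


phi = AFR_stoich / AFR_actual
phi = 15.5 / 18.7 = 0.8289


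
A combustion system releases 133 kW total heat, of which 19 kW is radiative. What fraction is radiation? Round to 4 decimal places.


f_rad = Q_rad / Q_total
f_rad = 19 / 133 = 0.1429


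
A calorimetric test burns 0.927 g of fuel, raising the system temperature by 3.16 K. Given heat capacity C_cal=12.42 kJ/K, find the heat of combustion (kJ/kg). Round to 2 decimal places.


Hc = C_cal * delta_T / m_fuel
Q_released = 12.42 * 3.16 = 39.2472 kJ
m_fuel = 0.927 g = 0.927/1000 kg = 0.000927 kg
Hc = 39.2472 / 0.000927 = 42337.86 kJ/kg


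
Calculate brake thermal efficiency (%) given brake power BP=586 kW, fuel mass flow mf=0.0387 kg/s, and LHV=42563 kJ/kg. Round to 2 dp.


eta_BTE = (BP / (mf * LHV)) * 100
Denominator = 0.0387 * 42563 = 1647.1881 kW
eta_BTE = (586 / 1647.1881) * 100 = 35.58%


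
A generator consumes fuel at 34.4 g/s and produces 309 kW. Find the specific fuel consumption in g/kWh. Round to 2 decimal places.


SFC = (mf / BP) * 3600
Rate = 34.4 / 309 = 0.111327 g/(s*kW)
SFC = 0.111327 * 3600 = 400.78 g/kWh


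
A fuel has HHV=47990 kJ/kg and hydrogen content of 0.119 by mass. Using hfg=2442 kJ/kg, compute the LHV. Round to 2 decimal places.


LHV = HHV - hfg * 9 * H
Water correction = 2442 * 9 * 0.119 = 2615.382 kJ/kg
LHV = 47990 - 2615.382 = 45374.62 kJ/kg


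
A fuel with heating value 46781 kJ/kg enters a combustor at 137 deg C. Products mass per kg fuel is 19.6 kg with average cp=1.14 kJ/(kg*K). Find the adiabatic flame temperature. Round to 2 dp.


T_ad = T_in + Hc / (m_p * cp)
Denominator = 19.6 * 1.14 = 22.3440
Temperature rise = 46781 / 22.3440 = 2093.67 K
T_ad = 137 + 2093.67 = 2230.67 deg C


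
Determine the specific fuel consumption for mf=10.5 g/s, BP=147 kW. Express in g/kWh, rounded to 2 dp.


SFC = (mf / BP) * 3600
Rate = 10.5 / 147 = 0.071429 g/(s*kW)
SFC = 0.071429 * 3600 = 257.14 g/kWh


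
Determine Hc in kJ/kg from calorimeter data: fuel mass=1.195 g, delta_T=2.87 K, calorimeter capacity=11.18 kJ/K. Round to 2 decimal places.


Hc = C_cal * delta_T / m_fuel
Q_released = 11.18 * 2.87 = 32.0866 kJ
m_fuel = 1.195 g = 1.195/1000 kg = 0.001195 kg
Hc = 32.0866 / 0.001195 = 26850.71 kJ/kg


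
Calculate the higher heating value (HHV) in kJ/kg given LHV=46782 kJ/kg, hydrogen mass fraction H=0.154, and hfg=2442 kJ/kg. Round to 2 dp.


HHV = LHV + hfg * 9 * H
Water addition = 2442 * 9 * 0.154 = 3384.612 kJ/kg
HHV = 46782 + 3384.612 = 50166.61 kJ/kg


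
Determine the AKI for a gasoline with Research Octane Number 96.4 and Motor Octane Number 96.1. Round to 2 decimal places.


AKI = (RON + MON) / 2
AKI = (96.4 + 96.1) / 2
AKI = 192.5 / 2 = 96.25


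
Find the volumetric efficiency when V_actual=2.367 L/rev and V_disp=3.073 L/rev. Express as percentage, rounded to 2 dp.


eta_v = (V_actual / V_disp) * 100
Ratio = 2.367 / 3.073 = 0.7703
eta_v = 0.7703 * 100 = 77.03%


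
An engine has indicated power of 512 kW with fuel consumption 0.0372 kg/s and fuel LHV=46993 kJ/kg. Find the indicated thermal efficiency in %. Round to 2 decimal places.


eta_ith = (IP / (mf * LHV)) * 100
Denominator = 0.0372 * 46993 = 1748.1396 kW
eta_ith = (512 / 1748.1396) * 100 = 29.29%


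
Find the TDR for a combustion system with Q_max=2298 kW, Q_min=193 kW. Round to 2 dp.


TDR = Q_max / Q_min
TDR = 2298 / 193 = 11.91


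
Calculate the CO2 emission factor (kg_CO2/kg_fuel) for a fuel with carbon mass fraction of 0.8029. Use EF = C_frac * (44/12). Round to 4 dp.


EF = C_frac * (M_CO2 / M_C)
EF = 0.8029 * (44/12)
EF = 0.8029 * 3.666667 = 2.9440 kg_CO2/kg_fuel


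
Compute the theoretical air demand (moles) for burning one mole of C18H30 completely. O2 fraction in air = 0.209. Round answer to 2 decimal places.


Balanced combustion: C18H30 + 25.5 O2 -> 18 CO2 + 15 H2O
O2 needed = C + H/4 = 18 + 30/4 = 25.50 moles
Air moles = O2 / 0.209 = 25.50 / 0.209 = 122.01 moles air


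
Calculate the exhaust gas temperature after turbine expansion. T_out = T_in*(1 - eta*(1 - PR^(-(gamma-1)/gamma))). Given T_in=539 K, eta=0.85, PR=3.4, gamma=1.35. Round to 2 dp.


T_out = T_in * (1 - eta * (1 - PR^(-(gamma-1)/gamma)))
Exponent = -(1.35-1)/1.35 = -0.25925926
PR^exp = 3.4^(-0.25925926) = 0.72813041
Factor = 1 - 0.85*(1 - 0.72813041) = 0.76891085
T_out = 539 * 0.76891085 = 414.44 K


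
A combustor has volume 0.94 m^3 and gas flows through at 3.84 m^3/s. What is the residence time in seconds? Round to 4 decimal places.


tau = V / Q_flow
tau = 0.94 / 3.84 = 0.2448 s


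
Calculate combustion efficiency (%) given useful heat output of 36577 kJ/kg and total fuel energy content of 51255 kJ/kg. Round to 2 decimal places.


Efficiency = (Q_useful / Q_fuel) * 100
Efficiency = (36577 / 51255) * 100
Efficiency = 0.7136 * 100 = 71.36%


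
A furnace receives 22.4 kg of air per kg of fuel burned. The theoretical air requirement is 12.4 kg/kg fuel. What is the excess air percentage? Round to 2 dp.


Excess air = actual - stoichiometric = 22.4 - 12.4 = 10.00 kg/kg fuel
Excess air % = (excess / stoich) * 100 = (10.00 / 12.4) * 100 = 80.65%


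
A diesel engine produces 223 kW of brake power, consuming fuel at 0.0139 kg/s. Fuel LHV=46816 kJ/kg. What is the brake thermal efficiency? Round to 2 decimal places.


eta_BTE = (BP / (mf * LHV)) * 100
Denominator = 0.0139 * 46816 = 650.7424 kW
eta_BTE = (223 / 650.7424) * 100 = 34.27%


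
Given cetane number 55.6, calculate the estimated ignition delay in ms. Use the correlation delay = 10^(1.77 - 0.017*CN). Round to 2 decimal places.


delay = 10^(1.77 - 0.017*CN)
Exponent = 1.77 - 0.017*55.6 = 0.8248
delay = 10^0.8248 = 6.68 ms


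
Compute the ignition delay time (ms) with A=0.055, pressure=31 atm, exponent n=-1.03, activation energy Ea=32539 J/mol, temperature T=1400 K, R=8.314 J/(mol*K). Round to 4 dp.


tau = A * P^n * exp(Ea/(R*T))
P^n = 31^(-1.03) = 0.02910030
Ea/(R*T) = 32539/(8.314*1400) = 2.795543
exp(Ea/(R*T)) = 16.371513
tau = 0.055 * 0.02910030 * 16.371513 = 0.0262 ms


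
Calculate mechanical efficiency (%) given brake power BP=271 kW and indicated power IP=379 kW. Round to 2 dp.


eta_mech = (BP / IP) * 100
Ratio = 271 / 379 = 0.7150
eta_mech = 0.7150 * 100 = 71.50%


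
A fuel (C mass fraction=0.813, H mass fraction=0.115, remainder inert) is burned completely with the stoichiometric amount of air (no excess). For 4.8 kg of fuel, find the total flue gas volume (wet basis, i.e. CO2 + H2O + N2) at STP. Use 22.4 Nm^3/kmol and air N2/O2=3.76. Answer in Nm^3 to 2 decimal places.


Per kg fuel: CO2 = (C/12 kmol)*22.4 = (0.813/12)*22.4 = 1.51760 Nm^3
Per kg fuel: H2O = (H/2 kmol)*22.4 = (0.115/2)*22.4 = 1.28800 Nm^3
O2 needed per kg fuel = C/12 + H/4 = 0.813/12 + 0.115/4 = 0.09650000 kmol
Per kg fuel: N2 = O2*3.76*22.4 = 0.09650000*3.76*22.4 = 8.12762 Nm^3
Total per kg = 1.51760 + 1.28800 + 8.12762 = 10.93322 Nm^3
Total = 10.93322 * 4.8 = 52.48 Nm^3


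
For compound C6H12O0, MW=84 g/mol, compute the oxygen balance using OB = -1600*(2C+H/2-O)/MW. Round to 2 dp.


OB = -1600 * (2C + H/2 - O) / MW
Inner = 2*6 + 12/2 - 0 = 18.00
OB = -1600 * 18.00 / 84 = -342.86%


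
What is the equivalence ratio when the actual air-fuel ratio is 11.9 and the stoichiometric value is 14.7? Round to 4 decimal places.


phi = AFR_stoich / AFR_actual
phi = 14.7 / 11.9 = 1.2353


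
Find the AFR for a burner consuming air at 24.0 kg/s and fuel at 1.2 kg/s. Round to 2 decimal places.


AFR = m_air / m_fuel
AFR = 24.0 / 1.2 = 20.00


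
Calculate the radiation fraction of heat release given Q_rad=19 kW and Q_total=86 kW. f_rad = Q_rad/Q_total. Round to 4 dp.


f_rad = Q_rad / Q_total
f_rad = 19 / 86 = 0.2209


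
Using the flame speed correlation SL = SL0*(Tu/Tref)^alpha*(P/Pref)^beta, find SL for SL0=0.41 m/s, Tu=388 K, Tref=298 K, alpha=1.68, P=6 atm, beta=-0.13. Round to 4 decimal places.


SL = SL0 * (Tu/Tref)^alpha * (P/Pref)^beta
T ratio = 388/298 = 1.30201342
(T ratio)^alpha = 1.30201342^1.68 = 1.557952
(P/Pref)^beta = 6^(-0.13) = 0.792210
SL = 0.41 * 1.557952 * 0.792210 = 0.5060 m/s


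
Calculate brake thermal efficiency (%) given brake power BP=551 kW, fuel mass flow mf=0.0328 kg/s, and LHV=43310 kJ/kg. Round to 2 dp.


eta_BTE = (BP / (mf * LHV)) * 100
Denominator = 0.0328 * 43310 = 1420.5680 kW
eta_BTE = (551 / 1420.5680) * 100 = 38.79%


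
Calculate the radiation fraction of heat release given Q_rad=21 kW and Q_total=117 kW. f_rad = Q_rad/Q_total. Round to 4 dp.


f_rad = Q_rad / Q_total
f_rad = 21 / 117 = 0.1795


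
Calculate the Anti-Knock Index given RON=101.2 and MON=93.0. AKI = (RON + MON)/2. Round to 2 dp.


AKI = (RON + MON) / 2
AKI = (101.2 + 93.0) / 2
AKI = 194.2 / 2 = 97.10


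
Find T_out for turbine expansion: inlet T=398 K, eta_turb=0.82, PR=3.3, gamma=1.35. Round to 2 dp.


T_out = T_in * (1 - eta * (1 - PR^(-(gamma-1)/gamma)))
Exponent = -(1.35-1)/1.35 = -0.25925926
PR^exp = 3.3^(-0.25925926) = 0.73378775
Factor = 1 - 0.82*(1 - 0.73378775) = 0.78170596
T_out = 398 * 0.78170596 = 311.12 K


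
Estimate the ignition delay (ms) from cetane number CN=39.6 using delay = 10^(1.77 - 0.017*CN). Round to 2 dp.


delay = 10^(1.77 - 0.017*CN)
Exponent = 1.77 - 0.017*39.6 = 1.0968
delay = 10^1.0968 = 12.50 ms


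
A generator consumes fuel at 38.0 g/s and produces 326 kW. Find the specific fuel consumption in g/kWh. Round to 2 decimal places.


SFC = (mf / BP) * 3600
Rate = 38.0 / 326 = 0.116564 g/(s*kW)
SFC = 0.116564 * 3600 = 419.63 g/kWh


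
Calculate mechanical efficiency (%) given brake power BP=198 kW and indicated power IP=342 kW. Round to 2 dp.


eta_mech = (BP / IP) * 100
Ratio = 198 / 342 = 0.5789
eta_mech = 0.5789 * 100 = 57.89%


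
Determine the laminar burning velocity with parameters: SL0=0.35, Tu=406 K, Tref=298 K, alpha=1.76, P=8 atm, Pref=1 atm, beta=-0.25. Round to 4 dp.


SL = SL0 * (Tu/Tref)^alpha * (P/Pref)^beta
T ratio = 406/298 = 1.36241611
(T ratio)^alpha = 1.36241611^1.76 = 1.723396
(P/Pref)^beta = 8^(-0.25) = 0.594604
SL = 0.35 * 1.723396 * 0.594604 = 0.3587 m/s


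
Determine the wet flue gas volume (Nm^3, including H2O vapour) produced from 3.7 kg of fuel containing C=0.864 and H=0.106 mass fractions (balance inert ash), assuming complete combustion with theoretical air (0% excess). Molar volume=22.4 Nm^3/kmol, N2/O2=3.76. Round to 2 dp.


Per kg fuel: CO2 = (C/12 kmol)*22.4 = (0.864/12)*22.4 = 1.61280 Nm^3
Per kg fuel: H2O = (H/2 kmol)*22.4 = (0.106/2)*22.4 = 1.18720 Nm^3
O2 needed per kg fuel = C/12 + H/4 = 0.864/12 + 0.106/4 = 0.09850000 kmol
Per kg fuel: N2 = O2*3.76*22.4 = 0.09850000*3.76*22.4 = 8.29606 Nm^3
Total per kg = 1.61280 + 1.18720 + 8.29606 = 11.09606 Nm^3
Total = 11.09606 * 3.7 = 41.06 Nm^3


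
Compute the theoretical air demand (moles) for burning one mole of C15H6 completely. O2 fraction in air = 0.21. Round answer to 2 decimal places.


Balanced combustion: C15H6 + 16.5 O2 -> 15 CO2 + 3 H2O
O2 needed = C + H/4 = 15 + 6/4 = 16.50 moles
Air moles = O2 / 0.21 = 16.50 / 0.21 = 78.57 moles air


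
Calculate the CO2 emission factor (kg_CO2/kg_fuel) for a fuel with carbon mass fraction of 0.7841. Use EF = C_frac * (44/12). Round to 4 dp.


EF = C_frac * (M_CO2 / M_C)
EF = 0.7841 * (44/12)
EF = 0.7841 * 3.666667 = 2.8750 kg_CO2/kg_fuel


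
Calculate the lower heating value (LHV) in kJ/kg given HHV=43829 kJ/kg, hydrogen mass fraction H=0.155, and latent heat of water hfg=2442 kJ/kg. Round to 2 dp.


LHV = HHV - hfg * 9 * H
Water correction = 2442 * 9 * 0.155 = 3406.590 kJ/kg
LHV = 43829 - 3406.590 = 40422.41 kJ/kg


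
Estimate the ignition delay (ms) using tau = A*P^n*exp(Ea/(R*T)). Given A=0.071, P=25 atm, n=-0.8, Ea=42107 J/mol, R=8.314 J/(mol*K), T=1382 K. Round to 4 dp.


tau = A * P^n * exp(Ea/(R*T))
P^n = 25^(-0.8) = 0.07614616
Ea/(R*T) = 42107/(8.314*1382) = 3.664682
exp(Ea/(R*T)) = 39.043699
tau = 0.071 * 0.07614616 * 39.043699 = 0.2111 ms


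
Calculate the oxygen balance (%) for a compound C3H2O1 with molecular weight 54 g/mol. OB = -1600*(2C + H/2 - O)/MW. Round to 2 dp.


OB = -1600 * (2C + H/2 - O) / MW
Inner = 2*3 + 2/2 - 1 = 6.00
OB = -1600 * 6.00 / 54 = -177.78%


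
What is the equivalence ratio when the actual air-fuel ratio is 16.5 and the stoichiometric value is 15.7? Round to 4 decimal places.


phi = AFR_stoich / AFR_actual
phi = 15.7 / 16.5 = 0.9515


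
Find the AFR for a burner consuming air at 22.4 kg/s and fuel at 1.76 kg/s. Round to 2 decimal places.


AFR = m_air / m_fuel
AFR = 22.4 / 1.76 = 12.73


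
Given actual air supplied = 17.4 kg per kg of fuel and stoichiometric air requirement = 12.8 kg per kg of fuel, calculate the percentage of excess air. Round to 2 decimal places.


Excess air = actual - stoichiometric = 17.4 - 12.8 = 4.60 kg/kg fuel
Excess air % = (excess / stoich) * 100 = (4.60 / 12.8) * 100 = 35.94%


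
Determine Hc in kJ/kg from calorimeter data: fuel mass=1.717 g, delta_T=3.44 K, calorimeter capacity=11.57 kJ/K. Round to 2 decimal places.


Hc = C_cal * delta_T / m_fuel
Q_released = 11.57 * 3.44 = 39.8008 kJ
m_fuel = 1.717 g = 1.717/1000 kg = 0.001717 kg
Hc = 39.8008 / 0.001717 = 23180.43 kJ/kg


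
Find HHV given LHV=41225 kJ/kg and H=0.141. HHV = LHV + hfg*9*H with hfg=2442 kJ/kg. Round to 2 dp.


HHV = LHV + hfg * 9 * H
Water addition = 2442 * 9 * 0.141 = 3098.898 kJ/kg
HHV = 41225 + 3098.898 = 44323.90 kJ/kg


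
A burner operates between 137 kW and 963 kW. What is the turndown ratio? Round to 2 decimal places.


TDR = Q_max / Q_min
TDR = 963 / 137 = 7.03


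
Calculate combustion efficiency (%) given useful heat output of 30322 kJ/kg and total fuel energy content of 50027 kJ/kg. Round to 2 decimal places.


Efficiency = (Q_useful / Q_fuel) * 100
Efficiency = (30322 / 50027) * 100
Efficiency = 0.6061 * 100 = 60.61%


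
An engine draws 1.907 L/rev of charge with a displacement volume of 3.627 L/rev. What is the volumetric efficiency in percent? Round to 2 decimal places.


eta_v = (V_actual / V_disp) * 100
Ratio = 1.907 / 3.627 = 0.5258
eta_v = 0.5258 * 100 = 52.58%


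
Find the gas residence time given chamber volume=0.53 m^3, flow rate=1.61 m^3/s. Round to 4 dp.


tau = V / Q_flow
tau = 0.53 / 1.61 = 0.3292 s


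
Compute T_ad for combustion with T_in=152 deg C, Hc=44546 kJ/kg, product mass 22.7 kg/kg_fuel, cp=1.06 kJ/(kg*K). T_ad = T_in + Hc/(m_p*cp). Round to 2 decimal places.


T_ad = T_in + Hc / (m_p * cp)
Denominator = 22.7 * 1.06 = 24.0620
Temperature rise = 44546 / 24.0620 = 1851.30 K
T_ad = 152 + 1851.30 = 2003.30 deg C


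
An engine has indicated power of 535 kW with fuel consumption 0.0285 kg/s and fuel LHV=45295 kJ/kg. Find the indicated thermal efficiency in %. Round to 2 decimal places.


eta_ith = (IP / (mf * LHV)) * 100
Denominator = 0.0285 * 45295 = 1290.9075 kW
eta_ith = (535 / 1290.9075) * 100 = 41.44%


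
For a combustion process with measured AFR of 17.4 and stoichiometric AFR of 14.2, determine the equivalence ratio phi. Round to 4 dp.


phi = AFR_stoich / AFR_actual
phi = 14.2 / 17.4 = 0.8161


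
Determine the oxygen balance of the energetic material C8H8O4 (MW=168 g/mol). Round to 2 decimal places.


OB = -1600 * (2C + H/2 - O) / MW
Inner = 2*8 + 8/2 - 4 = 16.00
OB = -1600 * 16.00 / 168 = -152.38%


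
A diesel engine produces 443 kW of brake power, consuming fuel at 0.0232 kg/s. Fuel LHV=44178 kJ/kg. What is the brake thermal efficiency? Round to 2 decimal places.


eta_BTE = (BP / (mf * LHV)) * 100
Denominator = 0.0232 * 44178 = 1024.9296 kW
eta_BTE = (443 / 1024.9296) * 100 = 43.22%


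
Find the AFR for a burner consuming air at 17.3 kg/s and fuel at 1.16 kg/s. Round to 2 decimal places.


AFR = m_air / m_fuel
AFR = 17.3 / 1.16 = 14.91


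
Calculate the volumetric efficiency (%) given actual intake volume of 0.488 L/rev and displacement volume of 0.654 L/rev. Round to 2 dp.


eta_v = (V_actual / V_disp) * 100
Ratio = 0.488 / 0.654 = 0.7462
eta_v = 0.7462 * 100 = 74.62%


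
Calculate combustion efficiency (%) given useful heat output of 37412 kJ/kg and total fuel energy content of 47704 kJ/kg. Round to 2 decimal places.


Efficiency = (Q_useful / Q_fuel) * 100
Efficiency = (37412 / 47704) * 100
Efficiency = 0.7843 * 100 = 78.43%


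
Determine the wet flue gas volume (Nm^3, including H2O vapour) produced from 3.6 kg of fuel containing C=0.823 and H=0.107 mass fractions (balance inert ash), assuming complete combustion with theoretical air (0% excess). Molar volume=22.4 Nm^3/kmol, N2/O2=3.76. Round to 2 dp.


Per kg fuel: CO2 = (C/12 kmol)*22.4 = (0.823/12)*22.4 = 1.53627 Nm^3
Per kg fuel: H2O = (H/2 kmol)*22.4 = (0.107/2)*22.4 = 1.19840 Nm^3
O2 needed per kg fuel = C/12 + H/4 = 0.823/12 + 0.107/4 = 0.09533333 kmol
Per kg fuel: N2 = O2*3.76*22.4 = 0.09533333*3.76*22.4 = 8.02935 Nm^3
Total per kg = 1.53627 + 1.19840 + 8.02935 = 10.76402 Nm^3
Total = 10.76402 * 3.6 = 38.75 Nm^3


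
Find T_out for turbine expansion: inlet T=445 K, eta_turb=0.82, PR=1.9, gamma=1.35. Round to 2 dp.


T_out = T_in * (1 - eta * (1 - PR^(-(gamma-1)/gamma)))
Exponent = -(1.35-1)/1.35 = -0.25925926
PR^exp = 1.9^(-0.25925926) = 0.84670193
Factor = 1 - 0.82*(1 - 0.84670193) = 0.87429558
T_out = 445 * 0.87429558 = 389.06 K


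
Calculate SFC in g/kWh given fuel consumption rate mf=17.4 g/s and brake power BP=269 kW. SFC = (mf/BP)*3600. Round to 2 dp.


SFC = (mf / BP) * 3600
Rate = 17.4 / 269 = 0.064684 g/(s*kW)
SFC = 0.064684 * 3600 = 232.86 g/kWh


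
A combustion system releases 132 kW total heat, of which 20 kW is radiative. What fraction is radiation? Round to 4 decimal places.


f_rad = Q_rad / Q_total
f_rad = 20 / 132 = 0.1515


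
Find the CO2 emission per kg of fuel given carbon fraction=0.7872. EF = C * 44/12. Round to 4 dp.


EF = C_frac * (M_CO2 / M_C)
EF = 0.7872 * (44/12)
EF = 0.7872 * 3.666667 = 2.8864 kg_CO2/kg_fuel


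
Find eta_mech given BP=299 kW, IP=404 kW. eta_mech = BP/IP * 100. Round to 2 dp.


eta_mech = (BP / IP) * 100
Ratio = 299 / 404 = 0.7401
eta_mech = 0.7401 * 100 = 74.01%


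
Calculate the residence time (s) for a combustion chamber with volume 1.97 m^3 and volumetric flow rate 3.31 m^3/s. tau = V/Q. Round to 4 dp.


tau = V / Q_flow
tau = 1.97 / 3.31 = 0.5952 s


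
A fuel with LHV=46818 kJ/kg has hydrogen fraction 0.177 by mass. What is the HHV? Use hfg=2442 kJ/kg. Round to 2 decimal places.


HHV = LHV + hfg * 9 * H
Water addition = 2442 * 9 * 0.177 = 3890.106 kJ/kg
HHV = 46818 + 3890.106 = 50708.11 kJ/kg


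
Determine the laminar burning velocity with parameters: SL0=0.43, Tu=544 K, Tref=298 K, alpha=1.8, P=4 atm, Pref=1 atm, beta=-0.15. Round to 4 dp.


SL = SL0 * (Tu/Tref)^alpha * (P/Pref)^beta
T ratio = 544/298 = 1.82550336
(T ratio)^alpha = 1.82550336^1.8 = 2.954532
(P/Pref)^beta = 4^(-0.15) = 0.812252
SL = 0.43 * 2.954532 * 0.812252 = 1.0319 m/s


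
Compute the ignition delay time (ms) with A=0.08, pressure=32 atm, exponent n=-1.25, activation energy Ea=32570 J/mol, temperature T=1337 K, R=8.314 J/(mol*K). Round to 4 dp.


tau = A * P^n * exp(Ea/(R*T))
P^n = 32^(-1.25) = 0.01313901
Ea/(R*T) = 32570/(8.314*1337) = 2.930059
exp(Ea/(R*T)) = 18.728731
tau = 0.08 * 0.01313901 * 18.728731 = 0.0197 ms


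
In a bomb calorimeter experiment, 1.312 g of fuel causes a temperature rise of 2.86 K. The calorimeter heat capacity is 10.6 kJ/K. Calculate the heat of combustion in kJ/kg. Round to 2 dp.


Hc = C_cal * delta_T / m_fuel
Q_released = 10.6 * 2.86 = 30.3160 kJ
m_fuel = 1.312 g = 1.312/1000 kg = 0.001312 kg
Hc = 30.3160 / 0.001312 = 23106.71 kJ/kg


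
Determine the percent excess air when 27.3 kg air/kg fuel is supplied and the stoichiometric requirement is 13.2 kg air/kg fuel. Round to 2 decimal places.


Excess air = actual - stoichiometric = 27.3 - 13.2 = 14.10 kg/kg fuel
Excess air % = (excess / stoich) * 100 = (14.10 / 13.2) * 100 = 106.82%


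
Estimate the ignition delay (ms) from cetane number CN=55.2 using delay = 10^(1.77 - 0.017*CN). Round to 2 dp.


delay = 10^(1.77 - 0.017*CN)
Exponent = 1.77 - 0.017*55.2 = 0.8316
delay = 10^0.8316 = 6.79 ms


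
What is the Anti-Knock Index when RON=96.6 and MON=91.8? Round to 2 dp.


AKI = (RON + MON) / 2
AKI = (96.6 + 91.8) / 2
AKI = 188.4 / 2 = 94.20


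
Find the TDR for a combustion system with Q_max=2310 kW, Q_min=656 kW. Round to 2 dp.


TDR = Q_max / Q_min
TDR = 2310 / 656 = 3.52


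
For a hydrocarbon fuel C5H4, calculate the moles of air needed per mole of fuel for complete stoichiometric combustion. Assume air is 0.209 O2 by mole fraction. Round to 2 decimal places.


Balanced combustion: C5H4 + 6 O2 -> 5 CO2 + 2 H2O
O2 needed = C + H/4 = 5 + 4/4 = 6.00 moles
Air moles = O2 / 0.209 = 6.00 / 0.209 = 28.71 moles air


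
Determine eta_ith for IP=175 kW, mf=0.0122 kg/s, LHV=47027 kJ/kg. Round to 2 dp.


eta_ith = (IP / (mf * LHV)) * 100
Denominator = 0.0122 * 47027 = 573.7294 kW
eta_ith = (175 / 573.7294) * 100 = 30.50%


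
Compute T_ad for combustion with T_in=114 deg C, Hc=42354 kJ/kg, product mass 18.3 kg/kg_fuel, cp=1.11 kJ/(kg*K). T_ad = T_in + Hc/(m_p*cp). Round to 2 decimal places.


T_ad = T_in + Hc / (m_p * cp)
Denominator = 18.3 * 1.11 = 20.3130
Temperature rise = 42354 / 20.3130 = 2085.07 K
T_ad = 114 + 2085.07 = 2199.07 deg C


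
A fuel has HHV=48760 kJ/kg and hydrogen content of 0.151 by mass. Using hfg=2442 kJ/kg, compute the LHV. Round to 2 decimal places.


LHV = HHV - hfg * 9 * H
Water correction = 2442 * 9 * 0.151 = 3318.678 kJ/kg
LHV = 48760 - 3318.678 = 45441.32 kJ/kg


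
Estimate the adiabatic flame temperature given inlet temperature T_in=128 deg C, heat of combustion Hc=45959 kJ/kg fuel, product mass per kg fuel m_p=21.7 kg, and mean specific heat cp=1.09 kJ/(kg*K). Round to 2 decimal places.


T_ad = T_in + Hc / (m_p * cp)
Denominator = 21.7 * 1.09 = 23.6530
Temperature rise = 45959 / 23.6530 = 1943.05 K
T_ad = 128 + 1943.05 = 2071.05 deg C


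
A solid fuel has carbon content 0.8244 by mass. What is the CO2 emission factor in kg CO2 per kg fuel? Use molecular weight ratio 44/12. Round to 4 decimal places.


EF = C_frac * (M_CO2 / M_C)
EF = 0.8244 * (44/12)
EF = 0.8244 * 3.666667 = 3.0228 kg_CO2/kg_fuel


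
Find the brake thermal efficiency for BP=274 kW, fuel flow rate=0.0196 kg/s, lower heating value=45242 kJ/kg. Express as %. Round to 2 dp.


eta_BTE = (BP / (mf * LHV)) * 100
Denominator = 0.0196 * 45242 = 886.7432 kW
eta_BTE = (274 / 886.7432) * 100 = 30.90%


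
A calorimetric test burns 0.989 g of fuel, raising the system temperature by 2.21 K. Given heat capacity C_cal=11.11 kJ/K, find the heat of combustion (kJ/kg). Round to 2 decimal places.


Hc = C_cal * delta_T / m_fuel
Q_released = 11.11 * 2.21 = 24.5531 kJ
m_fuel = 0.989 g = 0.989/1000 kg = 0.000989 kg
Hc = 24.5531 / 0.000989 = 24826.19 kJ/kg


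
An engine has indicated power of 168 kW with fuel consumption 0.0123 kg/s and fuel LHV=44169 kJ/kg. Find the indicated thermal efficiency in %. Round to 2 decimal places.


eta_ith = (IP / (mf * LHV)) * 100
Denominator = 0.0123 * 44169 = 543.2787 kW
eta_ith = (168 / 543.2787) * 100 = 30.92%


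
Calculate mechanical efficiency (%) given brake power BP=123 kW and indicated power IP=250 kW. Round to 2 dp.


eta_mech = (BP / IP) * 100
Ratio = 123 / 250 = 0.4920
eta_mech = 0.4920 * 100 = 49.20%


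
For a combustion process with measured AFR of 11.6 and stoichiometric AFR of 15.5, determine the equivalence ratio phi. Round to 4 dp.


phi = AFR_stoich / AFR_actual
phi = 15.5 / 11.6 = 1.3362


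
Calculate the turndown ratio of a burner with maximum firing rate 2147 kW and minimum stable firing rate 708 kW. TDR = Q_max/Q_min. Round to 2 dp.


TDR = Q_max / Q_min
TDR = 2147 / 708 = 3.03


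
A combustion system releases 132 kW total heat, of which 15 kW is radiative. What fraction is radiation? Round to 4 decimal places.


f_rad = Q_rad / Q_total
f_rad = 15 / 132 = 0.1136


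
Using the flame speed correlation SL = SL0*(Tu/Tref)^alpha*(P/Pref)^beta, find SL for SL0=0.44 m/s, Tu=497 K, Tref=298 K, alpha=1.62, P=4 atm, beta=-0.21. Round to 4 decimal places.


SL = SL0 * (Tu/Tref)^alpha * (P/Pref)^beta
T ratio = 497/298 = 1.66778523
(T ratio)^alpha = 1.66778523^1.62 = 2.290166
(P/Pref)^beta = 4^(-0.21) = 0.747425
SL = 0.44 * 2.290166 * 0.747425 = 0.7532 m/s


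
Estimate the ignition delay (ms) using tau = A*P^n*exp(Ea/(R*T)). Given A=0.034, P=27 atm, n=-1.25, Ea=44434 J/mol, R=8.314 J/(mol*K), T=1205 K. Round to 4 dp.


tau = A * P^n * exp(Ea/(R*T))
P^n = 27^(-1.25) = 0.01624783
Ea/(R*T) = 44434/(8.314*1205) = 4.435252
exp(Ea/(R*T)) = 84.373422
tau = 0.034 * 0.01624783 * 84.373422 = 0.0466 ms


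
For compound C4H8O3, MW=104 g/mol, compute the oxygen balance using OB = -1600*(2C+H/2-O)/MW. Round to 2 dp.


OB = -1600 * (2C + H/2 - O) / MW
Inner = 2*4 + 8/2 - 3 = 9.00
OB = -1600 * 9.00 / 104 = -138.46%


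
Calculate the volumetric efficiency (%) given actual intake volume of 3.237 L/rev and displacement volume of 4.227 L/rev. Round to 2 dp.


eta_v = (V_actual / V_disp) * 100
Ratio = 3.237 / 4.227 = 0.7658
eta_v = 0.7658 * 100 = 76.58%


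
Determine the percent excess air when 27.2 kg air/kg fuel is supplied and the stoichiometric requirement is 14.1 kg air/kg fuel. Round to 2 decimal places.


Excess air = actual - stoichiometric = 27.2 - 14.1 = 13.10 kg/kg fuel
Excess air % = (excess / stoich) * 100 = (13.10 / 14.1) * 100 = 92.91%


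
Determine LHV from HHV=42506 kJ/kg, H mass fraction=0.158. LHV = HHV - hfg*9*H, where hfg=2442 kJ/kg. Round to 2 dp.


LHV = HHV - hfg * 9 * H
Water correction = 2442 * 9 * 0.158 = 3472.524 kJ/kg
LHV = 42506 - 3472.524 = 39033.48 kJ/kg


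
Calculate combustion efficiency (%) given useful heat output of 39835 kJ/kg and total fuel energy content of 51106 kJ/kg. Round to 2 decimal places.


Efficiency = (Q_useful / Q_fuel) * 100
Efficiency = (39835 / 51106) * 100
Efficiency = 0.7795 * 100 = 77.95%


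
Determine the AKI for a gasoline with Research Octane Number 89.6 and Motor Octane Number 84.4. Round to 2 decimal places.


AKI = (RON + MON) / 2
AKI = (89.6 + 84.4) / 2
AKI = 174.0 / 2 = 87.00


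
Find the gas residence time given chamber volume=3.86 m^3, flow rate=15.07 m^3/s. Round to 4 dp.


tau = V / Q_flow
tau = 3.86 / 15.07 = 0.2561 s


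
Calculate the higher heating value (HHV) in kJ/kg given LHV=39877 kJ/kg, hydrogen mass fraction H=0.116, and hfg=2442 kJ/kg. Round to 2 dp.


HHV = LHV + hfg * 9 * H
Water addition = 2442 * 9 * 0.116 = 2549.448 kJ/kg
HHV = 39877 + 2549.448 = 42426.45 kJ/kg


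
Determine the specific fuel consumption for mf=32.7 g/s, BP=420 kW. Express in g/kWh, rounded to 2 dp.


SFC = (mf / BP) * 3600
Rate = 32.7 / 420 = 0.077857 g/(s*kW)
SFC = 0.077857 * 3600 = 280.29 g/kWh


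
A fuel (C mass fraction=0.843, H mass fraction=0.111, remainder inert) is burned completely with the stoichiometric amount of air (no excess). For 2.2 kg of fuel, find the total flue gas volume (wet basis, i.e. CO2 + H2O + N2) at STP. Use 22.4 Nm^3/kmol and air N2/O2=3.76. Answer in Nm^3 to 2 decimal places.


Per kg fuel: CO2 = (C/12 kmol)*22.4 = (0.843/12)*22.4 = 1.57360 Nm^3
Per kg fuel: H2O = (H/2 kmol)*22.4 = (0.111/2)*22.4 = 1.24320 Nm^3
O2 needed per kg fuel = C/12 + H/4 = 0.843/12 + 0.111/4 = 0.09800000 kmol
Per kg fuel: N2 = O2*3.76*22.4 = 0.09800000*3.76*22.4 = 8.25395 Nm^3
Total per kg = 1.57360 + 1.24320 + 8.25395 = 11.07075 Nm^3
Total = 11.07075 * 2.2 = 24.36 Nm^3


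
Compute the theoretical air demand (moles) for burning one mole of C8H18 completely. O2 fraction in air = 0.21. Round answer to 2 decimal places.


Balanced combustion: C8H18 + 12.5 O2 -> 8 CO2 + 9 H2O
O2 needed = C + H/4 = 8 + 18/4 = 12.50 moles
Air moles = O2 / 0.21 = 12.50 / 0.21 = 59.52 moles air


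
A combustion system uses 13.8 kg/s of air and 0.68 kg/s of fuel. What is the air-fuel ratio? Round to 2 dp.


AFR = m_air / m_fuel
AFR = 13.8 / 0.68 = 20.29


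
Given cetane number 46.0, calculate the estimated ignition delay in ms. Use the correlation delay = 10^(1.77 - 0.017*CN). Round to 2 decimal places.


delay = 10^(1.77 - 0.017*CN)
Exponent = 1.77 - 0.017*46.0 = 0.9880
delay = 10^0.9880 = 9.73 ms


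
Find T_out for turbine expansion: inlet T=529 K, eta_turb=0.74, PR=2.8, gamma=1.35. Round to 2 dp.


T_out = T_in * (1 - eta * (1 - PR^(-(gamma-1)/gamma)))
Exponent = -(1.35-1)/1.35 = -0.25925926
PR^exp = 2.8^(-0.25925926) = 0.76572026
Factor = 1 - 0.74*(1 - 0.76572026) = 0.82663299
T_out = 529 * 0.82663299 = 437.29 K


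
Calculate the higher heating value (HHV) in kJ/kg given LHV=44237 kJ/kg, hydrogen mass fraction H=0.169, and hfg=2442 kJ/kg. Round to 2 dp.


HHV = LHV + hfg * 9 * H
Water addition = 2442 * 9 * 0.169 = 3714.282 kJ/kg
HHV = 44237 + 3714.282 = 47951.28 kJ/kg


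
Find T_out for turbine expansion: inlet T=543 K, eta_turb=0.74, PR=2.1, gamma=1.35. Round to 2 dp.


T_out = T_in * (1 - eta * (1 - PR^(-(gamma-1)/gamma)))
Exponent = -(1.35-1)/1.35 = -0.25925926
PR^exp = 2.1^(-0.25925926) = 0.82501466
Factor = 1 - 0.74*(1 - 0.82501466) = 0.87051085
T_out = 543 * 0.87051085 = 472.69 K


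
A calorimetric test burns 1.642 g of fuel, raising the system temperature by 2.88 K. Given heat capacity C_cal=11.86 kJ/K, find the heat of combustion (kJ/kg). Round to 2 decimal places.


Hc = C_cal * delta_T / m_fuel
Q_released = 11.86 * 2.88 = 34.1568 kJ
m_fuel = 1.642 g = 1.642/1000 kg = 0.001642 kg
Hc = 34.1568 / 0.001642 = 20801.95 kJ/kg


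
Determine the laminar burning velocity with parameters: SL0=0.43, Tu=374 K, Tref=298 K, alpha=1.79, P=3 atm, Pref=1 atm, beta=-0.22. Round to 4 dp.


SL = SL0 * (Tu/Tref)^alpha * (P/Pref)^beta
T ratio = 374/298 = 1.25503356
(T ratio)^alpha = 1.25503356^1.79 = 1.501734
(P/Pref)^beta = 3^(-0.22) = 0.785296
SL = 0.43 * 1.501734 * 0.785296 = 0.5071 m/s


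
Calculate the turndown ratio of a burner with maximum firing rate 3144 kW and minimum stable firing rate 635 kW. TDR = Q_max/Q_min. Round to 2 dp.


TDR = Q_max / Q_min
TDR = 3144 / 635 = 4.95


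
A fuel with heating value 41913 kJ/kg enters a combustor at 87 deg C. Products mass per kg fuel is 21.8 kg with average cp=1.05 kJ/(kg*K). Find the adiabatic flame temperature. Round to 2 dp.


T_ad = T_in + Hc / (m_p * cp)
Denominator = 21.8 * 1.05 = 22.8900
Temperature rise = 41913 / 22.8900 = 1831.06 K
T_ad = 87 + 1831.06 = 1918.06 deg C


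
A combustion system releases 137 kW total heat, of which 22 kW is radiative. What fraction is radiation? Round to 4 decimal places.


f_rad = Q_rad / Q_total
f_rad = 22 / 137 = 0.1606


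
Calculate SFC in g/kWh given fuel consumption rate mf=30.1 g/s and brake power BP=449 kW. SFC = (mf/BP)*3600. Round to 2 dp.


SFC = (mf / BP) * 3600
Rate = 30.1 / 449 = 0.067038 g/(s*kW)
SFC = 0.067038 * 3600 = 241.34 g/kWh


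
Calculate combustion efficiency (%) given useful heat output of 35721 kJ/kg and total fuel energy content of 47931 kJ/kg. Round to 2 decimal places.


Efficiency = (Q_useful / Q_fuel) * 100
Efficiency = (35721 / 47931) * 100
Efficiency = 0.7453 * 100 = 74.53%


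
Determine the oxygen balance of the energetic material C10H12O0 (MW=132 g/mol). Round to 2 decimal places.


OB = -1600 * (2C + H/2 - O) / MW
Inner = 2*10 + 12/2 - 0 = 26.00
OB = -1600 * 26.00 / 132 = -315.15%


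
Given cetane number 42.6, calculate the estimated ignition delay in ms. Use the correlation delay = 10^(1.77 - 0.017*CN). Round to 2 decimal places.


delay = 10^(1.77 - 0.017*CN)
Exponent = 1.77 - 0.017*42.6 = 1.0458
delay = 10^1.0458 = 11.11 ms


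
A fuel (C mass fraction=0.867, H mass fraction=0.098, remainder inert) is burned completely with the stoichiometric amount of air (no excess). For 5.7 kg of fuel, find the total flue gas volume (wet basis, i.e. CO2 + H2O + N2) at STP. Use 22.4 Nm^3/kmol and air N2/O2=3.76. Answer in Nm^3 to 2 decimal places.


Per kg fuel: CO2 = (C/12 kmol)*22.4 = (0.867/12)*22.4 = 1.61840 Nm^3
Per kg fuel: H2O = (H/2 kmol)*22.4 = (0.098/2)*22.4 = 1.09760 Nm^3
O2 needed per kg fuel = C/12 + H/4 = 0.867/12 + 0.098/4 = 0.09675000 kmol
Per kg fuel: N2 = O2*3.76*22.4 = 0.09675000*3.76*22.4 = 8.14867 Nm^3
Total per kg = 1.61840 + 1.09760 + 8.14867 = 10.86467 Nm^3
Total = 10.86467 * 5.7 = 61.93 Nm^3


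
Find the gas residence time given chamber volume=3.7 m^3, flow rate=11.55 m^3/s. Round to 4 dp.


tau = V / Q_flow
tau = 3.7 / 11.55 = 0.3203 s


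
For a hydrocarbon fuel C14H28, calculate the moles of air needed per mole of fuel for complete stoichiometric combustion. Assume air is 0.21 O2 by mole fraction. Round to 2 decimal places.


Balanced combustion: C14H28 + 21 O2 -> 14 CO2 + 14 H2O
O2 needed = C + H/4 = 14 + 28/4 = 21.00 moles
Air moles = O2 / 0.21 = 21.00 / 0.21 = 100.00 moles air


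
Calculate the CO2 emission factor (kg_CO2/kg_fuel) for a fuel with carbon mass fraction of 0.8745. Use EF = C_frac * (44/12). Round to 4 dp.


EF = C_frac * (M_CO2 / M_C)
EF = 0.8745 * (44/12)
EF = 0.8745 * 3.666667 = 3.2065 kg_CO2/kg_fuel


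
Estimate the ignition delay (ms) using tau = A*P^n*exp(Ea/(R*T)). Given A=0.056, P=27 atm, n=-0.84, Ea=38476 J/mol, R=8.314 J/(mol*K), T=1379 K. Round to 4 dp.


tau = A * P^n * exp(Ea/(R*T))
P^n = 27^(-0.84) = 0.06275588
Ea/(R*T) = 38476/(8.314*1379) = 3.355951
exp(Ea/(R*T)) = 28.672863
tau = 0.056 * 0.06275588 * 28.672863 = 0.1008 ms


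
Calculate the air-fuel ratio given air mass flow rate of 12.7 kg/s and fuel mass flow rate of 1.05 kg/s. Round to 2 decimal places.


AFR = m_air / m_fuel
AFR = 12.7 / 1.05 = 12.10


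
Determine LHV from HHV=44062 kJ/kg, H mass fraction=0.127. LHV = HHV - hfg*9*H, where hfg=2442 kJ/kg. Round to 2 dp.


LHV = HHV - hfg * 9 * H
Water correction = 2442 * 9 * 0.127 = 2791.206 kJ/kg
LHV = 44062 - 2791.206 = 41270.79 kJ/kg


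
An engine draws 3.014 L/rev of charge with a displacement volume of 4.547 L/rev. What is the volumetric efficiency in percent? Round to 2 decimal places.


eta_v = (V_actual / V_disp) * 100
Ratio = 3.014 / 4.547 = 0.6629
eta_v = 0.6629 * 100 = 66.29%
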